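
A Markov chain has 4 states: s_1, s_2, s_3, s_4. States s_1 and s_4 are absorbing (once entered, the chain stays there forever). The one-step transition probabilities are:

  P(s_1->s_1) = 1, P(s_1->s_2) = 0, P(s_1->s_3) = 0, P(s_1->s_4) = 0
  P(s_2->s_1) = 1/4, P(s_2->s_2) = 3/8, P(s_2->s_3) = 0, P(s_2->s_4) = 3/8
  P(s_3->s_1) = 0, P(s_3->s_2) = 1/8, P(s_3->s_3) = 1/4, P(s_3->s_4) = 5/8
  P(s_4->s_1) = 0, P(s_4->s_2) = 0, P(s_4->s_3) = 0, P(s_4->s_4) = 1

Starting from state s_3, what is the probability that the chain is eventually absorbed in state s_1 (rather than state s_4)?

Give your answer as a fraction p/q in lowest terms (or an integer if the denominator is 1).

Answer: 1/15

Derivation:
Let a_i = P(absorbed in s_1 | start in state i).
Boundary conditions: a_s_1 = 1, a_s_4 = 0.
For each transient state i, a_i = sum_j P(i->j) * a_j:
  a_s_2 = 1/4*a_s_1 + 3/8*a_s_2 + 0*a_s_3 + 3/8*a_s_4
  a_s_3 = 0*a_s_1 + 1/8*a_s_2 + 1/4*a_s_3 + 5/8*a_s_4

Substituting a_s_1 = 1 and a_s_4 = 0, rearrange to (I - Q) a = r where r[i] = P(i -> s_1):
  [5/8, 0] . (a_s_2, a_s_3) = 1/4
  [-1/8, 3/4] . (a_s_2, a_s_3) = 0

Solving yields:
  a_s_2 = 2/5
  a_s_3 = 1/15

Starting state is s_3, so the absorption probability is a_s_3 = 1/15.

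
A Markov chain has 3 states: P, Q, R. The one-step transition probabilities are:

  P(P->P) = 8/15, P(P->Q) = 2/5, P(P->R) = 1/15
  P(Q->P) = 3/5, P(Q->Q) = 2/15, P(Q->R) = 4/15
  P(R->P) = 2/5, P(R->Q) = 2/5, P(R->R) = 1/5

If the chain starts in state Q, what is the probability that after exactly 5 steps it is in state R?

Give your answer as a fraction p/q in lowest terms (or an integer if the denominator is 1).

Computing P^5 by repeated multiplication:
P^1 =
  P: [8/15, 2/5, 1/15]
  Q: [3/5, 2/15, 4/15]
  R: [2/5, 2/5, 1/5]
P^2 =
  P: [124/225, 22/75, 7/45]
  Q: [38/75, 82/225, 29/225]
  R: [8/15, 22/75, 13/75]
P^3 =
  P: [1796/3375, 362/1125, 493/3375]
  Q: [608/1125, 1022/3375, 529/3375]
  R: [596/1125, 362/1125, 167/1125]
P^4 =
  P: [1084/2025, 5302/16875, 7619/50625]
  Q: [2996/5625, 16162/50625, 7499/50625]
  R: [9028/16875, 5302/16875, 509/3375]
P^5 =
  P: [405668/759375, 80042/253125, 113581/759375]
  Q: [135388/253125, 239102/759375, 114109/759375]
  R: [135212/253125, 80042/253125, 37871/253125]

(P^5)[Q -> R] = 114109/759375

Answer: 114109/759375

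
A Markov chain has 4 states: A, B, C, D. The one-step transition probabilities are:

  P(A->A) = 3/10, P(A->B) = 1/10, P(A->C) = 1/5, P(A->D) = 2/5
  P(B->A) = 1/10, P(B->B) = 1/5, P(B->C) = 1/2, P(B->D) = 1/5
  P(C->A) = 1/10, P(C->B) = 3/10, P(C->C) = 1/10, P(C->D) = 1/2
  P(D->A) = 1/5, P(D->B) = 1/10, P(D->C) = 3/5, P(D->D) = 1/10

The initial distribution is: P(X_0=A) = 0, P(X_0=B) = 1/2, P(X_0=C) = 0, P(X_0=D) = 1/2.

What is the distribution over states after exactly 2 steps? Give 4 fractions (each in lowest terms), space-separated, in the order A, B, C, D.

Propagating the distribution step by step (d_{t+1} = d_t * P):
d_0 = (A=0, B=1/2, C=0, D=1/2)
  d_1[A] = 0*3/10 + 1/2*1/10 + 0*1/10 + 1/2*1/5 = 3/20
  d_1[B] = 0*1/10 + 1/2*1/5 + 0*3/10 + 1/2*1/10 = 3/20
  d_1[C] = 0*1/5 + 1/2*1/2 + 0*1/10 + 1/2*3/5 = 11/20
  d_1[D] = 0*2/5 + 1/2*1/5 + 0*1/2 + 1/2*1/10 = 3/20
d_1 = (A=3/20, B=3/20, C=11/20, D=3/20)
  d_2[A] = 3/20*3/10 + 3/20*1/10 + 11/20*1/10 + 3/20*1/5 = 29/200
  d_2[B] = 3/20*1/10 + 3/20*1/5 + 11/20*3/10 + 3/20*1/10 = 9/40
  d_2[C] = 3/20*1/5 + 3/20*1/2 + 11/20*1/10 + 3/20*3/5 = 1/4
  d_2[D] = 3/20*2/5 + 3/20*1/5 + 11/20*1/2 + 3/20*1/10 = 19/50
d_2 = (A=29/200, B=9/40, C=1/4, D=19/50)

Answer: 29/200 9/40 1/4 19/50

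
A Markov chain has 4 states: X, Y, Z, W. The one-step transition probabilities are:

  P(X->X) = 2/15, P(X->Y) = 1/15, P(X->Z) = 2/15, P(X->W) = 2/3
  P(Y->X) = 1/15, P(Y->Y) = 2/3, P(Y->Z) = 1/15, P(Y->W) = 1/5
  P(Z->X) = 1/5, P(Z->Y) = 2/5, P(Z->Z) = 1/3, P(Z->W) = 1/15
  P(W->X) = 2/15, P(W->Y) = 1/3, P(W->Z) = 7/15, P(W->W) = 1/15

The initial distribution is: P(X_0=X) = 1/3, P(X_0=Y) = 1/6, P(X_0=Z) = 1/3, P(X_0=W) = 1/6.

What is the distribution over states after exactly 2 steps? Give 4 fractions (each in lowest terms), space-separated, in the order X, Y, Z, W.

Answer: 173/1350 113/270 347/1350 53/270

Derivation:
Propagating the distribution step by step (d_{t+1} = d_t * P):
d_0 = (X=1/3, Y=1/6, Z=1/3, W=1/6)
  d_1[X] = 1/3*2/15 + 1/6*1/15 + 1/3*1/5 + 1/6*2/15 = 13/90
  d_1[Y] = 1/3*1/15 + 1/6*2/3 + 1/3*2/5 + 1/6*1/3 = 29/90
  d_1[Z] = 1/3*2/15 + 1/6*1/15 + 1/3*1/3 + 1/6*7/15 = 11/45
  d_1[W] = 1/3*2/3 + 1/6*1/5 + 1/3*1/15 + 1/6*1/15 = 13/45
d_1 = (X=13/90, Y=29/90, Z=11/45, W=13/45)
  d_2[X] = 13/90*2/15 + 29/90*1/15 + 11/45*1/5 + 13/45*2/15 = 173/1350
  d_2[Y] = 13/90*1/15 + 29/90*2/3 + 11/45*2/5 + 13/45*1/3 = 113/270
  d_2[Z] = 13/90*2/15 + 29/90*1/15 + 11/45*1/3 + 13/45*7/15 = 347/1350
  d_2[W] = 13/90*2/3 + 29/90*1/5 + 11/45*1/15 + 13/45*1/15 = 53/270
d_2 = (X=173/1350, Y=113/270, Z=347/1350, W=53/270)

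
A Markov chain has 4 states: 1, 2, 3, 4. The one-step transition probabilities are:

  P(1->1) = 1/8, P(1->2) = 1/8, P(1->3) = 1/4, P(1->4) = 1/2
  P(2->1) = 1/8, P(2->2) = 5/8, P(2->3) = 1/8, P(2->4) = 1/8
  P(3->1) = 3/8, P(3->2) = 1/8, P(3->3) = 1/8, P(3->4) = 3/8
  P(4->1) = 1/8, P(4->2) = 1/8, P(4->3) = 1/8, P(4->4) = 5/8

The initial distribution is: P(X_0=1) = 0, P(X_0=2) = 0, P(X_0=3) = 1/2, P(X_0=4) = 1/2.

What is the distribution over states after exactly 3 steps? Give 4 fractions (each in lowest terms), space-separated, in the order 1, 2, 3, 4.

Propagating the distribution step by step (d_{t+1} = d_t * P):
d_0 = (1=0, 2=0, 3=1/2, 4=1/2)
  d_1[1] = 0*1/8 + 0*1/8 + 1/2*3/8 + 1/2*1/8 = 1/4
  d_1[2] = 0*1/8 + 0*5/8 + 1/2*1/8 + 1/2*1/8 = 1/8
  d_1[3] = 0*1/4 + 0*1/8 + 1/2*1/8 + 1/2*1/8 = 1/8
  d_1[4] = 0*1/2 + 0*1/8 + 1/2*3/8 + 1/2*5/8 = 1/2
d_1 = (1=1/4, 2=1/8, 3=1/8, 4=1/2)
  d_2[1] = 1/4*1/8 + 1/8*1/8 + 1/8*3/8 + 1/2*1/8 = 5/32
  d_2[2] = 1/4*1/8 + 1/8*5/8 + 1/8*1/8 + 1/2*1/8 = 3/16
  d_2[3] = 1/4*1/4 + 1/8*1/8 + 1/8*1/8 + 1/2*1/8 = 5/32
  d_2[4] = 1/4*1/2 + 1/8*1/8 + 1/8*3/8 + 1/2*5/8 = 1/2
d_2 = (1=5/32, 2=3/16, 3=5/32, 4=1/2)
  d_3[1] = 5/32*1/8 + 3/16*1/8 + 5/32*3/8 + 1/2*1/8 = 21/128
  d_3[2] = 5/32*1/8 + 3/16*5/8 + 5/32*1/8 + 1/2*1/8 = 7/32
  d_3[3] = 5/32*1/4 + 3/16*1/8 + 5/32*1/8 + 1/2*1/8 = 37/256
  d_3[4] = 5/32*1/2 + 3/16*1/8 + 5/32*3/8 + 1/2*5/8 = 121/256
d_3 = (1=21/128, 2=7/32, 3=37/256, 4=121/256)

Answer: 21/128 7/32 37/256 121/256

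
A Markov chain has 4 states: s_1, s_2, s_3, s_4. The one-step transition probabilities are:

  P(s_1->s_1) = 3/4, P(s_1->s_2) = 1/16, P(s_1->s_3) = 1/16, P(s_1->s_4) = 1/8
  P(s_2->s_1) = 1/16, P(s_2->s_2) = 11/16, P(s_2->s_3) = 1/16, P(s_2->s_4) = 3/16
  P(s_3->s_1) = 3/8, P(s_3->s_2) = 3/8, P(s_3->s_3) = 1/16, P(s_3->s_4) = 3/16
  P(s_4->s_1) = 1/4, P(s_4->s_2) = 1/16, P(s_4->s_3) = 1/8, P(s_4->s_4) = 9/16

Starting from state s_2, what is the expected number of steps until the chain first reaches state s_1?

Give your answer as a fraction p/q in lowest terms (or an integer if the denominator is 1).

Answer: 2560/369

Derivation:
Let h_i = expected steps to first reach s_1 from state i.
Boundary: h_s_1 = 0.
First-step equations for the other states:
  h_s_2 = 1 + 1/16*h_s_1 + 11/16*h_s_2 + 1/16*h_s_3 + 3/16*h_s_4
  h_s_3 = 1 + 3/8*h_s_1 + 3/8*h_s_2 + 1/16*h_s_3 + 3/16*h_s_4
  h_s_4 = 1 + 1/4*h_s_1 + 1/16*h_s_2 + 1/8*h_s_3 + 9/16*h_s_4

Substituting h_s_1 = 0 and rearranging gives the linear system (I - Q) h = 1:
  [5/16, -1/16, -3/16] . (h_s_2, h_s_3, h_s_4) = 1
  [-3/8, 15/16, -3/16] . (h_s_2, h_s_3, h_s_4) = 1
  [-1/16, -1/8, 7/16] . (h_s_2, h_s_3, h_s_4) = 1

Solving yields:
  h_s_2 = 2560/369
  h_s_3 = 1760/369
  h_s_4 = 1712/369

Starting state is s_2, so the expected hitting time is h_s_2 = 2560/369.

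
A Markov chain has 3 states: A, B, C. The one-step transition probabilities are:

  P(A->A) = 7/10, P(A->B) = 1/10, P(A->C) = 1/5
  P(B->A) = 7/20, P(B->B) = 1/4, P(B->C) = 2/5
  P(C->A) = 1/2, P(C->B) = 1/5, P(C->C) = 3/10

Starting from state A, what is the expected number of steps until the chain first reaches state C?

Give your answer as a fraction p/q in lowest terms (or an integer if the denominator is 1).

Answer: 85/19

Derivation:
Let h_i = expected steps to first reach C from state i.
Boundary: h_C = 0.
First-step equations for the other states:
  h_A = 1 + 7/10*h_A + 1/10*h_B + 1/5*h_C
  h_B = 1 + 7/20*h_A + 1/4*h_B + 2/5*h_C

Substituting h_C = 0 and rearranging gives the linear system (I - Q) h = 1:
  [3/10, -1/10] . (h_A, h_B) = 1
  [-7/20, 3/4] . (h_A, h_B) = 1

Solving yields:
  h_A = 85/19
  h_B = 65/19

Starting state is A, so the expected hitting time is h_A = 85/19.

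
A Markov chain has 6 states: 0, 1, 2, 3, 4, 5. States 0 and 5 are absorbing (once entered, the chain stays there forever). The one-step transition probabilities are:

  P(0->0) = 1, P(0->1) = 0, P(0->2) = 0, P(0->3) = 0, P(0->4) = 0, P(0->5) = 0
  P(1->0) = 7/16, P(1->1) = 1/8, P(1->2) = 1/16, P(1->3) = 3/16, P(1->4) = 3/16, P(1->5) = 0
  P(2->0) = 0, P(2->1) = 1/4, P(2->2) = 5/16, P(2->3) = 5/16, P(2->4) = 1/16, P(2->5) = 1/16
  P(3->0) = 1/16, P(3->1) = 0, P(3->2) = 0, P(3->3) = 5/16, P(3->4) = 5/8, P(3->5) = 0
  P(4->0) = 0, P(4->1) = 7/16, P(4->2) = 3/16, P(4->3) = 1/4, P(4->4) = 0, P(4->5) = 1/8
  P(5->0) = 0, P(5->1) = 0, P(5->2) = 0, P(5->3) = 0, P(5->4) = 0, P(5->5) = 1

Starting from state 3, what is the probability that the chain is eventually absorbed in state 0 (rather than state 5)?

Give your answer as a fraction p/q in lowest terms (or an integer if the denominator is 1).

Answer: 4157/5902

Derivation:
Let a_i = P(absorbed in 0 | start in state i).
Boundary conditions: a_0 = 1, a_5 = 0.
For each transient state i, a_i = sum_j P(i->j) * a_j:
  a_1 = 7/16*a_0 + 1/8*a_1 + 1/16*a_2 + 3/16*a_3 + 3/16*a_4 + 0*a_5
  a_2 = 0*a_0 + 1/4*a_1 + 5/16*a_2 + 5/16*a_3 + 1/16*a_4 + 1/16*a_5
  a_3 = 1/16*a_0 + 0*a_1 + 0*a_2 + 5/16*a_3 + 5/8*a_4 + 0*a_5
  a_4 = 0*a_0 + 7/16*a_1 + 3/16*a_2 + 1/4*a_3 + 0*a_4 + 1/8*a_5

Substituting a_0 = 1 and a_5 = 0, rearrange to (I - Q) a = r where r[i] = P(i -> 0):
  [7/8, -1/16, -3/16, -3/16] . (a_1, a_2, a_3, a_4) = 7/16
  [-1/4, 11/16, -5/16, -1/16] . (a_1, a_2, a_3, a_4) = 0
  [0, 0, 11/16, -5/8] . (a_1, a_2, a_3, a_4) = 1/16
  [-7/16, -3/16, -1/4, 1] . (a_1, a_2, a_3, a_4) = 0

Solving yields:
  a_1 = 767/908
  a_2 = 8129/11804
  a_3 = 4157/5902
  a_4 = 7965/11804

Starting state is 3, so the absorption probability is a_3 = 4157/5902.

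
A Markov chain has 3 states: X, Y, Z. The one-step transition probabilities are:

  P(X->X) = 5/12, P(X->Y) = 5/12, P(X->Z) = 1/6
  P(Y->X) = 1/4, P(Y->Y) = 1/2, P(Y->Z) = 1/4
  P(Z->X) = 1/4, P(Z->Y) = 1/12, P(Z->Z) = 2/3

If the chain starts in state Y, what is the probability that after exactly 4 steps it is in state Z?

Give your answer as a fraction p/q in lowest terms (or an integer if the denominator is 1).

Answer: 1303/3456

Derivation:
Computing P^4 by repeated multiplication:
P^1 =
  X: [5/12, 5/12, 1/6]
  Y: [1/4, 1/2, 1/4]
  Z: [1/4, 1/12, 2/3]
P^2 =
  X: [23/72, 19/48, 41/144]
  Y: [7/24, 3/8, 1/3]
  Z: [7/24, 29/144, 73/144]
P^3 =
  X: [131/432, 613/1728, 197/576]
  Y: [43/144, 97/288, 35/96]
  Z: [43/144, 457/1728, 755/1728]
P^4 =
  X: [779/2592, 6889/20736, 7615/20736]
  Y: [259/864, 1117/3456, 1303/3456]
  Z: [259/864, 6077/20736, 8443/20736]

(P^4)[Y -> Z] = 1303/3456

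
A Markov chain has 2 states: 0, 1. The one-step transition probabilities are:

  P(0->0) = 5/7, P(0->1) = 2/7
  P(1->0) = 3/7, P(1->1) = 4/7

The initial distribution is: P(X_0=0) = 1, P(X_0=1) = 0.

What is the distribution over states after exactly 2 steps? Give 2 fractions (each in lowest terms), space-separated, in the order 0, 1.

Propagating the distribution step by step (d_{t+1} = d_t * P):
d_0 = (0=1, 1=0)
  d_1[0] = 1*5/7 + 0*3/7 = 5/7
  d_1[1] = 1*2/7 + 0*4/7 = 2/7
d_1 = (0=5/7, 1=2/7)
  d_2[0] = 5/7*5/7 + 2/7*3/7 = 31/49
  d_2[1] = 5/7*2/7 + 2/7*4/7 = 18/49
d_2 = (0=31/49, 1=18/49)

Answer: 31/49 18/49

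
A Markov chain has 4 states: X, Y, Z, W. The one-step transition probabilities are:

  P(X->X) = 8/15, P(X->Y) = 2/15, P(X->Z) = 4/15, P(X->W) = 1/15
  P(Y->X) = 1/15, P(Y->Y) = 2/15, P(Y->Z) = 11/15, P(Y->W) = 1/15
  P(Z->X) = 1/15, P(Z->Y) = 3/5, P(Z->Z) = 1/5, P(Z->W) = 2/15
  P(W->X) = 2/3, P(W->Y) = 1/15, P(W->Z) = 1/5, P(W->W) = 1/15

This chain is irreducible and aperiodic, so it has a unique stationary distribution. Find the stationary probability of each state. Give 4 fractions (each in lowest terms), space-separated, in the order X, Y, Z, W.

Answer: 659/2887 875/2887 1088/2887 265/2887

Derivation:
The stationary distribution satisfies pi = pi * P, i.e.:
  pi_X = 8/15*pi_X + 1/15*pi_Y + 1/15*pi_Z + 2/3*pi_W
  pi_Y = 2/15*pi_X + 2/15*pi_Y + 3/5*pi_Z + 1/15*pi_W
  pi_Z = 4/15*pi_X + 11/15*pi_Y + 1/5*pi_Z + 1/5*pi_W
  pi_W = 1/15*pi_X + 1/15*pi_Y + 2/15*pi_Z + 1/15*pi_W
with normalization: pi_X + pi_Y + pi_Z + pi_W = 1.

Using the first 3 balance equations plus normalization, the linear system A*pi = b is:
  [-7/15, 1/15, 1/15, 2/3] . pi = 0
  [2/15, -13/15, 3/5, 1/15] . pi = 0
  [4/15, 11/15, -4/5, 1/5] . pi = 0
  [1, 1, 1, 1] . pi = 1

Solving yields:
  pi_X = 659/2887
  pi_Y = 875/2887
  pi_Z = 1088/2887
  pi_W = 265/2887

Verification (pi * P):
  659/2887*8/15 + 875/2887*1/15 + 1088/2887*1/15 + 265/2887*2/3 = 659/2887 = pi_X  (ok)
  659/2887*2/15 + 875/2887*2/15 + 1088/2887*3/5 + 265/2887*1/15 = 875/2887 = pi_Y  (ok)
  659/2887*4/15 + 875/2887*11/15 + 1088/2887*1/5 + 265/2887*1/5 = 1088/2887 = pi_Z  (ok)
  659/2887*1/15 + 875/2887*1/15 + 1088/2887*2/15 + 265/2887*1/15 = 265/2887 = pi_W  (ok)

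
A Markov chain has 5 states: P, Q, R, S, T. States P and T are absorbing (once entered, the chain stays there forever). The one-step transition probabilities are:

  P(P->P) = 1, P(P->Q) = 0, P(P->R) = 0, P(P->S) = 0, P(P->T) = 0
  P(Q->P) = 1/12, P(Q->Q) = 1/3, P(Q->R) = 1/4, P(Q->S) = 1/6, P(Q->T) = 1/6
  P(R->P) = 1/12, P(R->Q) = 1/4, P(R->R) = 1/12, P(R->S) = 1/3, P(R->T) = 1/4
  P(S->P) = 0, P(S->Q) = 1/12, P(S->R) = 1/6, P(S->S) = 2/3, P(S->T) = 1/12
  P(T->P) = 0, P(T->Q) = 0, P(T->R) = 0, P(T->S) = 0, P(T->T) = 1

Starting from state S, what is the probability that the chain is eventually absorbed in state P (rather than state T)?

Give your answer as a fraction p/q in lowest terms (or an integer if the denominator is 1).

Answer: 18/103

Derivation:
Let a_i = P(absorbed in P | start in state i).
Boundary conditions: a_P = 1, a_T = 0.
For each transient state i, a_i = sum_j P(i->j) * a_j:
  a_Q = 1/12*a_P + 1/3*a_Q + 1/4*a_R + 1/6*a_S + 1/6*a_T
  a_R = 1/12*a_P + 1/4*a_Q + 1/12*a_R + 1/3*a_S + 1/4*a_T
  a_S = 0*a_P + 1/12*a_Q + 1/6*a_R + 2/3*a_S + 1/12*a_T

Substituting a_P = 1 and a_T = 0, rearrange to (I - Q) a = r where r[i] = P(i -> P):
  [2/3, -1/4, -1/6] . (a_Q, a_R, a_S) = 1/12
  [-1/4, 11/12, -1/3] . (a_Q, a_R, a_S) = 1/12
  [-1/12, -1/6, 1/3] . (a_Q, a_R, a_S) = 0

Solving yields:
  a_Q = 26/103
  a_R = 23/103
  a_S = 18/103

Starting state is S, so the absorption probability is a_S = 18/103.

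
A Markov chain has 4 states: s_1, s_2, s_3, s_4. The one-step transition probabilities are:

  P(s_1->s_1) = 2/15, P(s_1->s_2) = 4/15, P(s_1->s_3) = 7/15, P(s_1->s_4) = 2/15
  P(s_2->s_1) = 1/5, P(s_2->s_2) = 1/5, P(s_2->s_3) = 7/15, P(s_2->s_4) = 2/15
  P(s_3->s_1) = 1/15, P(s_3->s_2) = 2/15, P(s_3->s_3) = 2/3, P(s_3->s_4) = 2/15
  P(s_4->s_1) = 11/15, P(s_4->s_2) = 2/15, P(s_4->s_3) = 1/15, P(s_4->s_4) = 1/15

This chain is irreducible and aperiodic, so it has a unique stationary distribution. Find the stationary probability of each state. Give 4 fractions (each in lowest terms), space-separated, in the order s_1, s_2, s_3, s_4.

Answer: 71/384 65/384 25/48 1/8

Derivation:
The stationary distribution satisfies pi = pi * P, i.e.:
  pi_s_1 = 2/15*pi_s_1 + 1/5*pi_s_2 + 1/15*pi_s_3 + 11/15*pi_s_4
  pi_s_2 = 4/15*pi_s_1 + 1/5*pi_s_2 + 2/15*pi_s_3 + 2/15*pi_s_4
  pi_s_3 = 7/15*pi_s_1 + 7/15*pi_s_2 + 2/3*pi_s_3 + 1/15*pi_s_4
  pi_s_4 = 2/15*pi_s_1 + 2/15*pi_s_2 + 2/15*pi_s_3 + 1/15*pi_s_4
with normalization: pi_s_1 + pi_s_2 + pi_s_3 + pi_s_4 = 1.

Using the first 3 balance equations plus normalization, the linear system A*pi = b is:
  [-13/15, 1/5, 1/15, 11/15] . pi = 0
  [4/15, -4/5, 2/15, 2/15] . pi = 0
  [7/15, 7/15, -1/3, 1/15] . pi = 0
  [1, 1, 1, 1] . pi = 1

Solving yields:
  pi_s_1 = 71/384
  pi_s_2 = 65/384
  pi_s_3 = 25/48
  pi_s_4 = 1/8

Verification (pi * P):
  71/384*2/15 + 65/384*1/5 + 25/48*1/15 + 1/8*11/15 = 71/384 = pi_s_1  (ok)
  71/384*4/15 + 65/384*1/5 + 25/48*2/15 + 1/8*2/15 = 65/384 = pi_s_2  (ok)
  71/384*7/15 + 65/384*7/15 + 25/48*2/3 + 1/8*1/15 = 25/48 = pi_s_3  (ok)
  71/384*2/15 + 65/384*2/15 + 25/48*2/15 + 1/8*1/15 = 1/8 = pi_s_4  (ok)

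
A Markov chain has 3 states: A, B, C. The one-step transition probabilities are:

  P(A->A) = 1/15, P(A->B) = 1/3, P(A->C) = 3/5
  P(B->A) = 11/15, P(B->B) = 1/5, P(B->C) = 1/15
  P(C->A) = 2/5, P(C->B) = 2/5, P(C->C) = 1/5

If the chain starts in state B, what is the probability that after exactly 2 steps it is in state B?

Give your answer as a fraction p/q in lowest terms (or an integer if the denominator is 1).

Answer: 14/45

Derivation:
Computing P^2 by repeated multiplication:
P^1 =
  A: [1/15, 1/3, 3/5]
  B: [11/15, 1/5, 1/15]
  C: [2/5, 2/5, 1/5]
P^2 =
  A: [22/45, 74/225, 41/225]
  B: [2/9, 14/45, 7/15]
  C: [2/5, 22/75, 23/75]

(P^2)[B -> B] = 14/45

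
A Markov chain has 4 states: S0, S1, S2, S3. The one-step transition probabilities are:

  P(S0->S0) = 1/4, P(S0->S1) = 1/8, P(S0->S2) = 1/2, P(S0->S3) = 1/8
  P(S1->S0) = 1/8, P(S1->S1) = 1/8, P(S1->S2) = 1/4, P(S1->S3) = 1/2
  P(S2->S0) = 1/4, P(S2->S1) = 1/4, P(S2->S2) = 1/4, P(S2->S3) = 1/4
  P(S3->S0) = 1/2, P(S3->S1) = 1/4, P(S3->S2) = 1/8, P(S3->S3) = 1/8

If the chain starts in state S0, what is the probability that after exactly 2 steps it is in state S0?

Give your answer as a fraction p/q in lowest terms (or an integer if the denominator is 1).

Computing P^2 by repeated multiplication:
P^1 =
  S0: [1/4, 1/8, 1/2, 1/8]
  S1: [1/8, 1/8, 1/4, 1/2]
  S2: [1/4, 1/4, 1/4, 1/4]
  S3: [1/2, 1/4, 1/8, 1/8]
P^2 =
  S0: [17/64, 13/64, 19/64, 15/64]
  S1: [23/64, 7/32, 7/32, 13/64]
  S2: [9/32, 3/16, 9/32, 1/4]
  S3: [1/4, 5/32, 23/64, 15/64]

(P^2)[S0 -> S0] = 17/64

Answer: 17/64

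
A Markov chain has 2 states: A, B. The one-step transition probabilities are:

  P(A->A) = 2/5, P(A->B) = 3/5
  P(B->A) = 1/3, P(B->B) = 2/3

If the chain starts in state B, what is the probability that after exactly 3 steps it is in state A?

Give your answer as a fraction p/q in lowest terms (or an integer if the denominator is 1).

Answer: 241/675

Derivation:
Computing P^3 by repeated multiplication:
P^1 =
  A: [2/5, 3/5]
  B: [1/3, 2/3]
P^2 =
  A: [9/25, 16/25]
  B: [16/45, 29/45]
P^3 =
  A: [134/375, 241/375]
  B: [241/675, 434/675]

(P^3)[B -> A] = 241/675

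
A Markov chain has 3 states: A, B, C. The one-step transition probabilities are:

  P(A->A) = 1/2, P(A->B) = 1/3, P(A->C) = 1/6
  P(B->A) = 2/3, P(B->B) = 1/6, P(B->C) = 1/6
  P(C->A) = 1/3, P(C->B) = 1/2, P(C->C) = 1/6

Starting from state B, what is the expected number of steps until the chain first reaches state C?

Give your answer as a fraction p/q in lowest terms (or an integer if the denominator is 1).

Answer: 6

Derivation:
Let h_i = expected steps to first reach C from state i.
Boundary: h_C = 0.
First-step equations for the other states:
  h_A = 1 + 1/2*h_A + 1/3*h_B + 1/6*h_C
  h_B = 1 + 2/3*h_A + 1/6*h_B + 1/6*h_C

Substituting h_C = 0 and rearranging gives the linear system (I - Q) h = 1:
  [1/2, -1/3] . (h_A, h_B) = 1
  [-2/3, 5/6] . (h_A, h_B) = 1

Solving yields:
  h_A = 6
  h_B = 6

Starting state is B, so the expected hitting time is h_B = 6.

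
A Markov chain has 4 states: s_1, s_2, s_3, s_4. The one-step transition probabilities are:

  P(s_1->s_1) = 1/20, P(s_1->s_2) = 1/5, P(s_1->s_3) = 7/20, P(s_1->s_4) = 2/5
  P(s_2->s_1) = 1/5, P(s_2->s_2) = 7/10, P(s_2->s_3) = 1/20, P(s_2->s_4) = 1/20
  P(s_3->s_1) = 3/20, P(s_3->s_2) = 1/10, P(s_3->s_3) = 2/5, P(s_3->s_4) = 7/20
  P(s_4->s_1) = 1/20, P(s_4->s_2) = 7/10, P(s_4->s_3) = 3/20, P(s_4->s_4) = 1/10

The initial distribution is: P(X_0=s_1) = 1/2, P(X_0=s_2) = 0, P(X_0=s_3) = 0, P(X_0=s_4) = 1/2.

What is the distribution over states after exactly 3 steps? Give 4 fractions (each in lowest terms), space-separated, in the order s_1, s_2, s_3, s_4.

Propagating the distribution step by step (d_{t+1} = d_t * P):
d_0 = (s_1=1/2, s_2=0, s_3=0, s_4=1/2)
  d_1[s_1] = 1/2*1/20 + 0*1/5 + 0*3/20 + 1/2*1/20 = 1/20
  d_1[s_2] = 1/2*1/5 + 0*7/10 + 0*1/10 + 1/2*7/10 = 9/20
  d_1[s_3] = 1/2*7/20 + 0*1/20 + 0*2/5 + 1/2*3/20 = 1/4
  d_1[s_4] = 1/2*2/5 + 0*1/20 + 0*7/20 + 1/2*1/10 = 1/4
d_1 = (s_1=1/20, s_2=9/20, s_3=1/4, s_4=1/4)
  d_2[s_1] = 1/20*1/20 + 9/20*1/5 + 1/4*3/20 + 1/4*1/20 = 57/400
  d_2[s_2] = 1/20*1/5 + 9/20*7/10 + 1/4*1/10 + 1/4*7/10 = 21/40
  d_2[s_3] = 1/20*7/20 + 9/20*1/20 + 1/4*2/5 + 1/4*3/20 = 71/400
  d_2[s_4] = 1/20*2/5 + 9/20*1/20 + 1/4*7/20 + 1/4*1/10 = 31/200
d_2 = (s_1=57/400, s_2=21/40, s_3=71/400, s_4=31/200)
  d_3[s_1] = 57/400*1/20 + 21/40*1/5 + 71/400*3/20 + 31/200*1/20 = 293/2000
  d_3[s_2] = 57/400*1/5 + 21/40*7/10 + 71/400*1/10 + 31/200*7/10 = 2089/4000
  d_3[s_3] = 57/400*7/20 + 21/40*1/20 + 71/400*2/5 + 31/200*3/20 = 1363/8000
  d_3[s_4] = 57/400*2/5 + 21/40*1/20 + 71/400*7/20 + 31/200*1/10 = 1287/8000
d_3 = (s_1=293/2000, s_2=2089/4000, s_3=1363/8000, s_4=1287/8000)

Answer: 293/2000 2089/4000 1363/8000 1287/8000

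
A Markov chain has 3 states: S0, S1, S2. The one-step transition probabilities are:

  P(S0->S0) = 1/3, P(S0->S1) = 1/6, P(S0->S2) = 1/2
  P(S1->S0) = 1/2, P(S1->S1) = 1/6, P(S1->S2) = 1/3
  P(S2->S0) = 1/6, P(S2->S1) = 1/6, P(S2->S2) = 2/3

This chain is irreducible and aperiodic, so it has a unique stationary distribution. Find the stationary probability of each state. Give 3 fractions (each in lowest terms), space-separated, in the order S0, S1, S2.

The stationary distribution satisfies pi = pi * P, i.e.:
  pi_S0 = 1/3*pi_S0 + 1/2*pi_S1 + 1/6*pi_S2
  pi_S1 = 1/6*pi_S0 + 1/6*pi_S1 + 1/6*pi_S2
  pi_S2 = 1/2*pi_S0 + 1/3*pi_S1 + 2/3*pi_S2
with normalization: pi_S0 + pi_S1 + pi_S2 = 1.

Using the first 2 balance equations plus normalization, the linear system A*pi = b is:
  [-2/3, 1/2, 1/6] . pi = 0
  [1/6, -5/6, 1/6] . pi = 0
  [1, 1, 1] . pi = 1

Solving yields:
  pi_S0 = 4/15
  pi_S1 = 1/6
  pi_S2 = 17/30

Verification (pi * P):
  4/15*1/3 + 1/6*1/2 + 17/30*1/6 = 4/15 = pi_S0  (ok)
  4/15*1/6 + 1/6*1/6 + 17/30*1/6 = 1/6 = pi_S1  (ok)
  4/15*1/2 + 1/6*1/3 + 17/30*2/3 = 17/30 = pi_S2  (ok)

Answer: 4/15 1/6 17/30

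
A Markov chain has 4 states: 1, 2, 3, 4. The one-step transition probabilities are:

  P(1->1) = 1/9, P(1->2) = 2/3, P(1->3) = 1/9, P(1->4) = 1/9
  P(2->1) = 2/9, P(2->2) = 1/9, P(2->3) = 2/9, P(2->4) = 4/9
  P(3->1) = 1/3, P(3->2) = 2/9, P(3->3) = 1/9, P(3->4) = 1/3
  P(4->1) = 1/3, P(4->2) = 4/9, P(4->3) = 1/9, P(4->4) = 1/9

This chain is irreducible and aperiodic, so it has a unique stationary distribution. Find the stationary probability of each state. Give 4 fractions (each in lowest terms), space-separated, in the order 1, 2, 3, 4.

The stationary distribution satisfies pi = pi * P, i.e.:
  pi_1 = 1/9*pi_1 + 2/9*pi_2 + 1/3*pi_3 + 1/3*pi_4
  pi_2 = 2/3*pi_1 + 1/9*pi_2 + 2/9*pi_3 + 4/9*pi_4
  pi_3 = 1/9*pi_1 + 2/9*pi_2 + 1/9*pi_3 + 1/9*pi_4
  pi_4 = 1/9*pi_1 + 4/9*pi_2 + 1/3*pi_3 + 1/9*pi_4
with normalization: pi_1 + pi_2 + pi_3 + pi_4 = 1.

Using the first 3 balance equations plus normalization, the linear system A*pi = b is:
  [-8/9, 2/9, 1/3, 1/3] . pi = 0
  [2/3, -8/9, 2/9, 4/9] . pi = 0
  [1/9, 2/9, -8/9, 1/9] . pi = 0
  [1, 1, 1, 1] . pi = 1

Solving yields:
  pi_1 = 74/307
  pi_2 = 107/307
  pi_3 = 46/307
  pi_4 = 80/307

Verification (pi * P):
  74/307*1/9 + 107/307*2/9 + 46/307*1/3 + 80/307*1/3 = 74/307 = pi_1  (ok)
  74/307*2/3 + 107/307*1/9 + 46/307*2/9 + 80/307*4/9 = 107/307 = pi_2  (ok)
  74/307*1/9 + 107/307*2/9 + 46/307*1/9 + 80/307*1/9 = 46/307 = pi_3  (ok)
  74/307*1/9 + 107/307*4/9 + 46/307*1/3 + 80/307*1/9 = 80/307 = pi_4  (ok)

Answer: 74/307 107/307 46/307 80/307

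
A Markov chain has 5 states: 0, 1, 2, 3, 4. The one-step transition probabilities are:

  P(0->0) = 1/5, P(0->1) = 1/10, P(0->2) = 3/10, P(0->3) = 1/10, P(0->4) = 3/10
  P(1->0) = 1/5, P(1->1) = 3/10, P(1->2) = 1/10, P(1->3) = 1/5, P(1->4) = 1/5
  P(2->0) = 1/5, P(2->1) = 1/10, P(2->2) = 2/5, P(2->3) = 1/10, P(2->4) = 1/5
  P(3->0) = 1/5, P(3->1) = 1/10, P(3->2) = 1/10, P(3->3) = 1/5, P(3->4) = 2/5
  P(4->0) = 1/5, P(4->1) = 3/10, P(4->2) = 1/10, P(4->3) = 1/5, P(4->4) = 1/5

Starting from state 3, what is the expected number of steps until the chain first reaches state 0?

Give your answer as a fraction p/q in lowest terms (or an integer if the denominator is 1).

Let h_i = expected steps to first reach 0 from state i.
Boundary: h_0 = 0.
First-step equations for the other states:
  h_1 = 1 + 1/5*h_0 + 3/10*h_1 + 1/10*h_2 + 1/5*h_3 + 1/5*h_4
  h_2 = 1 + 1/5*h_0 + 1/10*h_1 + 2/5*h_2 + 1/10*h_3 + 1/5*h_4
  h_3 = 1 + 1/5*h_0 + 1/10*h_1 + 1/10*h_2 + 1/5*h_3 + 2/5*h_4
  h_4 = 1 + 1/5*h_0 + 3/10*h_1 + 1/10*h_2 + 1/5*h_3 + 1/5*h_4

Substituting h_0 = 0 and rearranging gives the linear system (I - Q) h = 1:
  [7/10, -1/10, -1/5, -1/5] . (h_1, h_2, h_3, h_4) = 1
  [-1/10, 3/5, -1/10, -1/5] . (h_1, h_2, h_3, h_4) = 1
  [-1/10, -1/10, 4/5, -2/5] . (h_1, h_2, h_3, h_4) = 1
  [-3/10, -1/10, -1/5, 4/5] . (h_1, h_2, h_3, h_4) = 1

Solving yields:
  h_1 = 5
  h_2 = 5
  h_3 = 5
  h_4 = 5

Starting state is 3, so the expected hitting time is h_3 = 5.

Answer: 5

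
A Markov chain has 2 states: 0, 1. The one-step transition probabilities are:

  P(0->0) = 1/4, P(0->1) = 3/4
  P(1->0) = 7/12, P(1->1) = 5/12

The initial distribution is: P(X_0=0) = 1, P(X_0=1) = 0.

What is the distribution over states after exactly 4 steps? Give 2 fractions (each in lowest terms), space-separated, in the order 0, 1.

Answer: 4/9 5/9

Derivation:
Propagating the distribution step by step (d_{t+1} = d_t * P):
d_0 = (0=1, 1=0)
  d_1[0] = 1*1/4 + 0*7/12 = 1/4
  d_1[1] = 1*3/4 + 0*5/12 = 3/4
d_1 = (0=1/4, 1=3/4)
  d_2[0] = 1/4*1/4 + 3/4*7/12 = 1/2
  d_2[1] = 1/4*3/4 + 3/4*5/12 = 1/2
d_2 = (0=1/2, 1=1/2)
  d_3[0] = 1/2*1/4 + 1/2*7/12 = 5/12
  d_3[1] = 1/2*3/4 + 1/2*5/12 = 7/12
d_3 = (0=5/12, 1=7/12)
  d_4[0] = 5/12*1/4 + 7/12*7/12 = 4/9
  d_4[1] = 5/12*3/4 + 7/12*5/12 = 5/9
d_4 = (0=4/9, 1=5/9)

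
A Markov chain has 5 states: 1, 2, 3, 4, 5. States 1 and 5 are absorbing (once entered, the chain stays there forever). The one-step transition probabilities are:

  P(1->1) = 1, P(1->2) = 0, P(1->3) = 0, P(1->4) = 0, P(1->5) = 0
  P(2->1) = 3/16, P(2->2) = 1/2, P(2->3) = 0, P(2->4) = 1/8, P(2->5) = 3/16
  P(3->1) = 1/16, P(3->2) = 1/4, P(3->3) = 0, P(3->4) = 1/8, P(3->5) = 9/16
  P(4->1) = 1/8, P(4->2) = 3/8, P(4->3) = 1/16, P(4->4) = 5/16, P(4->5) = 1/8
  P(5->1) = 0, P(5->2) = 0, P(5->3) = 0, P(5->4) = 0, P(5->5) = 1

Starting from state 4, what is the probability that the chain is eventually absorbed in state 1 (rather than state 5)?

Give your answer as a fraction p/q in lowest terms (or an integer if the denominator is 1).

Answer: 141/298

Derivation:
Let a_i = P(absorbed in 1 | start in state i).
Boundary conditions: a_1 = 1, a_5 = 0.
For each transient state i, a_i = sum_j P(i->j) * a_j:
  a_2 = 3/16*a_1 + 1/2*a_2 + 0*a_3 + 1/8*a_4 + 3/16*a_5
  a_3 = 1/16*a_1 + 1/4*a_2 + 0*a_3 + 1/8*a_4 + 9/16*a_5
  a_4 = 1/8*a_1 + 3/8*a_2 + 1/16*a_3 + 5/16*a_4 + 1/8*a_5

Substituting a_1 = 1 and a_5 = 0, rearrange to (I - Q) a = r where r[i] = P(i -> 1):
  [1/2, 0, -1/8] . (a_2, a_3, a_4) = 3/16
  [-1/4, 1, -1/8] . (a_2, a_3, a_4) = 1/16
  [-3/8, -1/16, 11/16] . (a_2, a_3, a_4) = 1/8

Solving yields:
  a_2 = 147/298
  a_3 = 73/298
  a_4 = 141/298

Starting state is 4, so the absorption probability is a_4 = 141/298.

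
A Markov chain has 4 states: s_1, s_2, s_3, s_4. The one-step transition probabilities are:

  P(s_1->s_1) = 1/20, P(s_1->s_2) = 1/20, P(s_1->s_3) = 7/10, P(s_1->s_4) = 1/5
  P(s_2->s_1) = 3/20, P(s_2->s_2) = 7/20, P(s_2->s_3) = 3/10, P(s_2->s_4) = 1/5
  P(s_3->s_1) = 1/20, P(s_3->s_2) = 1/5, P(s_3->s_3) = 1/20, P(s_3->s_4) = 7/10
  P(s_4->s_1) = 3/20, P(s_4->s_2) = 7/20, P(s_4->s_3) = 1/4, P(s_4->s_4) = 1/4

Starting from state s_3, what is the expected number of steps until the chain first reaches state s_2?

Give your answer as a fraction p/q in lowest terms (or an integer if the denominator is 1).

Answer: 4000/1013

Derivation:
Let h_i = expected steps to first reach s_2 from state i.
Boundary: h_s_2 = 0.
First-step equations for the other states:
  h_s_1 = 1 + 1/20*h_s_1 + 1/20*h_s_2 + 7/10*h_s_3 + 1/5*h_s_4
  h_s_3 = 1 + 1/20*h_s_1 + 1/5*h_s_2 + 1/20*h_s_3 + 7/10*h_s_4
  h_s_4 = 1 + 3/20*h_s_1 + 7/20*h_s_2 + 1/4*h_s_3 + 1/4*h_s_4

Substituting h_s_2 = 0 and rearranging gives the linear system (I - Q) h = 1:
  [19/20, -7/10, -1/5] . (h_s_1, h_s_3, h_s_4) = 1
  [-1/20, 19/20, -7/10] . (h_s_1, h_s_3, h_s_4) = 1
  [-3/20, -1/4, 3/4] . (h_s_1, h_s_3, h_s_4) = 1

Solving yields:
  h_s_1 = 4780/1013
  h_s_3 = 4000/1013
  h_s_4 = 3640/1013

Starting state is s_3, so the expected hitting time is h_s_3 = 4000/1013.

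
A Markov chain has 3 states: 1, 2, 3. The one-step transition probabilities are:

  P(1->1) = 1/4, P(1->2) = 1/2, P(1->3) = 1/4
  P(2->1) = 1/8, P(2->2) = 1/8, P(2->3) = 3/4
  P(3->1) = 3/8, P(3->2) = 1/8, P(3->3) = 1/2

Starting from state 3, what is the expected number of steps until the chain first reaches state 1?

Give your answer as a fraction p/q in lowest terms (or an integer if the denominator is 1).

Answer: 32/11

Derivation:
Let h_i = expected steps to first reach 1 from state i.
Boundary: h_1 = 0.
First-step equations for the other states:
  h_2 = 1 + 1/8*h_1 + 1/8*h_2 + 3/4*h_3
  h_3 = 1 + 3/8*h_1 + 1/8*h_2 + 1/2*h_3

Substituting h_1 = 0 and rearranging gives the linear system (I - Q) h = 1:
  [7/8, -3/4] . (h_2, h_3) = 1
  [-1/8, 1/2] . (h_2, h_3) = 1

Solving yields:
  h_2 = 40/11
  h_3 = 32/11

Starting state is 3, so the expected hitting time is h_3 = 32/11.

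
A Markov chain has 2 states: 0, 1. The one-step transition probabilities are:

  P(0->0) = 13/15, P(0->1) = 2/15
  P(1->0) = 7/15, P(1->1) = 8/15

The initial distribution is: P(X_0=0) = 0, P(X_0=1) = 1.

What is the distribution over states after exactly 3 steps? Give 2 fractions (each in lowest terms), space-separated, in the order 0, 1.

Propagating the distribution step by step (d_{t+1} = d_t * P):
d_0 = (0=0, 1=1)
  d_1[0] = 0*13/15 + 1*7/15 = 7/15
  d_1[1] = 0*2/15 + 1*8/15 = 8/15
d_1 = (0=7/15, 1=8/15)
  d_2[0] = 7/15*13/15 + 8/15*7/15 = 49/75
  d_2[1] = 7/15*2/15 + 8/15*8/15 = 26/75
d_2 = (0=49/75, 1=26/75)
  d_3[0] = 49/75*13/15 + 26/75*7/15 = 91/125
  d_3[1] = 49/75*2/15 + 26/75*8/15 = 34/125
d_3 = (0=91/125, 1=34/125)

Answer: 91/125 34/125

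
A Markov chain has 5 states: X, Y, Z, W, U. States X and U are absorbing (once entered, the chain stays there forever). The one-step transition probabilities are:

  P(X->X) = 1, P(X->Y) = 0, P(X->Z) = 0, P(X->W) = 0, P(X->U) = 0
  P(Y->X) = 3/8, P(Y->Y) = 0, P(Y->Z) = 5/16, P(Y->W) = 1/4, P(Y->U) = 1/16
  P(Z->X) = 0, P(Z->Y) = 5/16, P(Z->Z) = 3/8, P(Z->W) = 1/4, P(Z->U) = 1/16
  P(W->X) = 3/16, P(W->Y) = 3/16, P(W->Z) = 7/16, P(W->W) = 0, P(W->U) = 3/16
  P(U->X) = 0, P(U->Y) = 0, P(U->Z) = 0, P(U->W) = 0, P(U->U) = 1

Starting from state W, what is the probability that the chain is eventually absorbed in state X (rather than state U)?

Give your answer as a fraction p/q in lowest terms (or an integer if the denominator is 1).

Let a_i = P(absorbed in X | start in state i).
Boundary conditions: a_X = 1, a_U = 0.
For each transient state i, a_i = sum_j P(i->j) * a_j:
  a_Y = 3/8*a_X + 0*a_Y + 5/16*a_Z + 1/4*a_W + 1/16*a_U
  a_Z = 0*a_X + 5/16*a_Y + 3/8*a_Z + 1/4*a_W + 1/16*a_U
  a_W = 3/16*a_X + 3/16*a_Y + 7/16*a_Z + 0*a_W + 3/16*a_U

Substituting a_X = 1 and a_U = 0, rearrange to (I - Q) a = r where r[i] = P(i -> X):
  [1, -5/16, -1/4] . (a_Y, a_Z, a_W) = 3/8
  [-5/16, 5/8, -1/4] . (a_Y, a_Z, a_W) = 0
  [-3/16, -7/16, 1] . (a_Y, a_Z, a_W) = 3/16

Solving yields:
  a_Y = 81/116
  a_Z = 67/116
  a_W = 265/464

Starting state is W, so the absorption probability is a_W = 265/464.

Answer: 265/464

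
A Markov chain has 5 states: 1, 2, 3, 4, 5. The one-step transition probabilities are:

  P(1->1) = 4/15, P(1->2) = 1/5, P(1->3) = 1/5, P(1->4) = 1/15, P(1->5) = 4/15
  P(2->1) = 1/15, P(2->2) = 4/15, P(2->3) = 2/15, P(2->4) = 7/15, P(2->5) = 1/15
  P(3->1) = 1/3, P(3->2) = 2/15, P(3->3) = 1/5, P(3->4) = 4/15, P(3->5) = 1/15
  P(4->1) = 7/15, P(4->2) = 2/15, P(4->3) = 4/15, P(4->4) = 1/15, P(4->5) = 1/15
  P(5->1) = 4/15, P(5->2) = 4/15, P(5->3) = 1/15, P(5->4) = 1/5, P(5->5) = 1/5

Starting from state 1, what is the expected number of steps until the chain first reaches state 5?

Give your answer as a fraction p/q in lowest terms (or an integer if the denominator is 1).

Answer: 7965/1219

Derivation:
Let h_i = expected steps to first reach 5 from state i.
Boundary: h_5 = 0.
First-step equations for the other states:
  h_1 = 1 + 4/15*h_1 + 1/5*h_2 + 1/5*h_3 + 1/15*h_4 + 4/15*h_5
  h_2 = 1 + 1/15*h_1 + 4/15*h_2 + 2/15*h_3 + 7/15*h_4 + 1/15*h_5
  h_3 = 1 + 1/3*h_1 + 2/15*h_2 + 1/5*h_3 + 4/15*h_4 + 1/15*h_5
  h_4 = 1 + 7/15*h_1 + 2/15*h_2 + 4/15*h_3 + 1/15*h_4 + 1/15*h_5

Substituting h_5 = 0 and rearranging gives the linear system (I - Q) h = 1:
  [11/15, -1/5, -1/5, -1/15] . (h_1, h_2, h_3, h_4) = 1
  [-1/15, 11/15, -2/15, -7/15] . (h_1, h_2, h_3, h_4) = 1
  [-1/3, -2/15, 4/5, -4/15] . (h_1, h_2, h_3, h_4) = 1
  [-7/15, -2/15, -4/15, 14/15] . (h_1, h_2, h_3, h_4) = 1

Solving yields:
  h_1 = 7965/1219
  h_2 = 10215/1219
  h_3 = 9720/1219
  h_4 = 9525/1219

Starting state is 1, so the expected hitting time is h_1 = 7965/1219.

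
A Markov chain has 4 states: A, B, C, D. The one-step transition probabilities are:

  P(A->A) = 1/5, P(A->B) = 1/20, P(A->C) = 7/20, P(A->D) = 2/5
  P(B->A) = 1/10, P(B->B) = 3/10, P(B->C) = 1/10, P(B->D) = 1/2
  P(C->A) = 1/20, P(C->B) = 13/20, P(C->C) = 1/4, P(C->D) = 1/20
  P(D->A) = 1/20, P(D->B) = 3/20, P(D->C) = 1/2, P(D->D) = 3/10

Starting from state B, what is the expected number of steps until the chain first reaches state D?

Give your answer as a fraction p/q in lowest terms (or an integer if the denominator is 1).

Answer: 1555/658

Derivation:
Let h_i = expected steps to first reach D from state i.
Boundary: h_D = 0.
First-step equations for the other states:
  h_A = 1 + 1/5*h_A + 1/20*h_B + 7/20*h_C + 2/5*h_D
  h_B = 1 + 1/10*h_A + 3/10*h_B + 1/10*h_C + 1/2*h_D
  h_C = 1 + 1/20*h_A + 13/20*h_B + 1/4*h_C + 1/20*h_D

Substituting h_D = 0 and rearranging gives the linear system (I - Q) h = 1:
  [4/5, -1/20, -7/20] . (h_A, h_B, h_C) = 1
  [-1/10, 7/10, -1/10] . (h_A, h_B, h_C) = 1
  [-1/20, -13/20, 3/4] . (h_A, h_B, h_C) = 1

Solving yields:
  h_A = 975/329
  h_B = 1555/658
  h_C = 2355/658

Starting state is B, so the expected hitting time is h_B = 1555/658.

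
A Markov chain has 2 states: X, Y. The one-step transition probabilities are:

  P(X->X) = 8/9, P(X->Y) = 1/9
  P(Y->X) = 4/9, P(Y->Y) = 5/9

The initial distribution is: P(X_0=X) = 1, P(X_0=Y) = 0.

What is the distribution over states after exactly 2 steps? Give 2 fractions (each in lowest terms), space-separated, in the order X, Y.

Answer: 68/81 13/81

Derivation:
Propagating the distribution step by step (d_{t+1} = d_t * P):
d_0 = (X=1, Y=0)
  d_1[X] = 1*8/9 + 0*4/9 = 8/9
  d_1[Y] = 1*1/9 + 0*5/9 = 1/9
d_1 = (X=8/9, Y=1/9)
  d_2[X] = 8/9*8/9 + 1/9*4/9 = 68/81
  d_2[Y] = 8/9*1/9 + 1/9*5/9 = 13/81
d_2 = (X=68/81, Y=13/81)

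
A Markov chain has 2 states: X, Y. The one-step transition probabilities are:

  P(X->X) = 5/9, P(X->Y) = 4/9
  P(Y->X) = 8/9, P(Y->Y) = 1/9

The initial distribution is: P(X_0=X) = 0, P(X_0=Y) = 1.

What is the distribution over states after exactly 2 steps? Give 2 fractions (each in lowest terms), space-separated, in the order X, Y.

Propagating the distribution step by step (d_{t+1} = d_t * P):
d_0 = (X=0, Y=1)
  d_1[X] = 0*5/9 + 1*8/9 = 8/9
  d_1[Y] = 0*4/9 + 1*1/9 = 1/9
d_1 = (X=8/9, Y=1/9)
  d_2[X] = 8/9*5/9 + 1/9*8/9 = 16/27
  d_2[Y] = 8/9*4/9 + 1/9*1/9 = 11/27
d_2 = (X=16/27, Y=11/27)

Answer: 16/27 11/27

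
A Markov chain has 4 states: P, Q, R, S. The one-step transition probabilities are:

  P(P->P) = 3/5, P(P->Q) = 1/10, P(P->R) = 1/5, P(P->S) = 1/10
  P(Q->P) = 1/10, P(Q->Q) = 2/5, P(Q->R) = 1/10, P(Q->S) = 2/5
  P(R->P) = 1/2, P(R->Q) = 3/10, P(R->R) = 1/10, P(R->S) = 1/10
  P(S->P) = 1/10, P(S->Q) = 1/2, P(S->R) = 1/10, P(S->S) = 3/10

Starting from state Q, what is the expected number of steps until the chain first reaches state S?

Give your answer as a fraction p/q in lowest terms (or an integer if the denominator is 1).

Answer: 115/31

Derivation:
Let h_i = expected steps to first reach S from state i.
Boundary: h_S = 0.
First-step equations for the other states:
  h_P = 1 + 3/5*h_P + 1/10*h_Q + 1/5*h_R + 1/10*h_S
  h_Q = 1 + 1/10*h_P + 2/5*h_Q + 1/10*h_R + 2/5*h_S
  h_R = 1 + 1/2*h_P + 3/10*h_Q + 1/10*h_R + 1/10*h_S

Substituting h_S = 0 and rearranging gives the linear system (I - Q) h = 1:
  [2/5, -1/10, -1/5] . (h_P, h_Q, h_R) = 1
  [-1/10, 3/5, -1/10] . (h_P, h_Q, h_R) = 1
  [-1/2, -3/10, 9/10] . (h_P, h_Q, h_R) = 1

Solving yields:
  h_P = 395/62
  h_Q = 115/31
  h_R = 365/62

Starting state is Q, so the expected hitting time is h_Q = 115/31.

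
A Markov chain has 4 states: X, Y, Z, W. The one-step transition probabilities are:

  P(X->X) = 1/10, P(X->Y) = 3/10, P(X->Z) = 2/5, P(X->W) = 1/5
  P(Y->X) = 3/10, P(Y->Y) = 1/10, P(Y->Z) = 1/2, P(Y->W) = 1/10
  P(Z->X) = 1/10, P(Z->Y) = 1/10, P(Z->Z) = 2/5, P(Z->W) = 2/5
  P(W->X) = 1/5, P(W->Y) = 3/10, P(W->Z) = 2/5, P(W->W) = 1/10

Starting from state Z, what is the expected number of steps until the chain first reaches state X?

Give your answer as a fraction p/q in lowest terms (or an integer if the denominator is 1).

Let h_i = expected steps to first reach X from state i.
Boundary: h_X = 0.
First-step equations for the other states:
  h_Y = 1 + 3/10*h_X + 1/10*h_Y + 1/2*h_Z + 1/10*h_W
  h_Z = 1 + 1/10*h_X + 1/10*h_Y + 2/5*h_Z + 2/5*h_W
  h_W = 1 + 1/5*h_X + 3/10*h_Y + 2/5*h_Z + 1/10*h_W

Substituting h_X = 0 and rearranging gives the linear system (I - Q) h = 1:
  [9/10, -1/2, -1/10] . (h_Y, h_Z, h_W) = 1
  [-1/10, 3/5, -2/5] . (h_Y, h_Z, h_W) = 1
  [-3/10, -2/5, 9/10] . (h_Y, h_Z, h_W) = 1

Solving yields:
  h_Y = 226/43
  h_Z = 272/43
  h_W = 244/43

Starting state is Z, so the expected hitting time is h_Z = 272/43.

Answer: 272/43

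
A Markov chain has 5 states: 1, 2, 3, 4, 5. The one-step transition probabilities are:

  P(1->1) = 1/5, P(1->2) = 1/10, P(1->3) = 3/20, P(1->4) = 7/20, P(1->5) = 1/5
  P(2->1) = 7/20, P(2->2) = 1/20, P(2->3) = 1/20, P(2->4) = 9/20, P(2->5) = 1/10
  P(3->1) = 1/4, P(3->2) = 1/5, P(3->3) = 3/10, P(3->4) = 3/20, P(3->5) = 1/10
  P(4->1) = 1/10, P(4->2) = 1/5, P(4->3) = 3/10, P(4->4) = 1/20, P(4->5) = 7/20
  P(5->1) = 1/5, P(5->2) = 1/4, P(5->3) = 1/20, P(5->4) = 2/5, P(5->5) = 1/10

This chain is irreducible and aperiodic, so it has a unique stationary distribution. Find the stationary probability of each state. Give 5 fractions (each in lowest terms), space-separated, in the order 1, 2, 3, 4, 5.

Answer: 786/3787 34149/208285 37777/208285 54382/208285 38747/208285

Derivation:
The stationary distribution satisfies pi = pi * P, i.e.:
  pi_1 = 1/5*pi_1 + 7/20*pi_2 + 1/4*pi_3 + 1/10*pi_4 + 1/5*pi_5
  pi_2 = 1/10*pi_1 + 1/20*pi_2 + 1/5*pi_3 + 1/5*pi_4 + 1/4*pi_5
  pi_3 = 3/20*pi_1 + 1/20*pi_2 + 3/10*pi_3 + 3/10*pi_4 + 1/20*pi_5
  pi_4 = 7/20*pi_1 + 9/20*pi_2 + 3/20*pi_3 + 1/20*pi_4 + 2/5*pi_5
  pi_5 = 1/5*pi_1 + 1/10*pi_2 + 1/10*pi_3 + 7/20*pi_4 + 1/10*pi_5
with normalization: pi_1 + pi_2 + pi_3 + pi_4 + pi_5 = 1.

Using the first 4 balance equations plus normalization, the linear system A*pi = b is:
  [-4/5, 7/20, 1/4, 1/10, 1/5] . pi = 0
  [1/10, -19/20, 1/5, 1/5, 1/4] . pi = 0
  [3/20, 1/20, -7/10, 3/10, 1/20] . pi = 0
  [7/20, 9/20, 3/20, -19/20, 2/5] . pi = 0
  [1, 1, 1, 1, 1] . pi = 1

Solving yields:
  pi_1 = 786/3787
  pi_2 = 34149/208285
  pi_3 = 37777/208285
  pi_4 = 54382/208285
  pi_5 = 38747/208285

Verification (pi * P):
  786/3787*1/5 + 34149/208285*7/20 + 37777/208285*1/4 + 54382/208285*1/10 + 38747/208285*1/5 = 786/3787 = pi_1  (ok)
  786/3787*1/10 + 34149/208285*1/20 + 37777/208285*1/5 + 54382/208285*1/5 + 38747/208285*1/4 = 34149/208285 = pi_2  (ok)
  786/3787*3/20 + 34149/208285*1/20 + 37777/208285*3/10 + 54382/208285*3/10 + 38747/208285*1/20 = 37777/208285 = pi_3  (ok)
  786/3787*7/20 + 34149/208285*9/20 + 37777/208285*3/20 + 54382/208285*1/20 + 38747/208285*2/5 = 54382/208285 = pi_4  (ok)
  786/3787*1/5 + 34149/208285*1/10 + 37777/208285*1/10 + 54382/208285*7/20 + 38747/208285*1/10 = 38747/208285 = pi_5  (ok)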